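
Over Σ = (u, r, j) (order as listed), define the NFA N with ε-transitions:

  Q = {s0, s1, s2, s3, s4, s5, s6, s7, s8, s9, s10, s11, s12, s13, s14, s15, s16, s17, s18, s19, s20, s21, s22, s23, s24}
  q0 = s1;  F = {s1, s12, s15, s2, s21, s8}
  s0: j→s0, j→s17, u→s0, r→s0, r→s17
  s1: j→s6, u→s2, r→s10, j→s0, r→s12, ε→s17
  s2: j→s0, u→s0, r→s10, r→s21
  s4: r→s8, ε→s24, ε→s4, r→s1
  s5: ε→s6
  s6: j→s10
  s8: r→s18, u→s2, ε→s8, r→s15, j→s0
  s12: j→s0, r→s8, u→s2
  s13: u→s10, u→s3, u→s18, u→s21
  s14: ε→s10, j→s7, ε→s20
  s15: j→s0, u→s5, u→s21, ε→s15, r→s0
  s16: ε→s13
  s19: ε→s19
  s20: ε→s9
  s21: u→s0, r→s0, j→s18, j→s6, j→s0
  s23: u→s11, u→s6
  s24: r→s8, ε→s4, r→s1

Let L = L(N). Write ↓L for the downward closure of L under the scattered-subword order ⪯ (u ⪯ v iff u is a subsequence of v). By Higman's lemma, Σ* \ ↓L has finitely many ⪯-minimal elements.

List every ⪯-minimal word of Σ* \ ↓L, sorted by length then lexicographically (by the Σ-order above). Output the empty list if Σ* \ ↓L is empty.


|Q|=25, |F|=6, |δ|=54 (12 ε).
min D↑ (7 st, q0=0, F={3}): 0:u→1,r→2,j→3 1:u→3,r→4,j→3 2:u→1,r→5,j→3 3:u→3,r→3,j→3 4:u→3,r→3,j→3 5:u→1,r→6,j→3 6:u→4,r→3,j→3 (ε-aug+det+¬).
'j': |S_i|=[12, 5] end={s0,s10,s17,s18,s6} rej; 1/1 single-dels accept.
'uu': run [12, 8, 2] end={s0,s17} rej; 2/2 del acc.
'urr': N↓-sim [12, 8, 6, 2] end={s0,s17} ∉↓L; 3/3 single-dels accept.
'rrrr': N↓-sim [12, 11, 10, 8, 2] end={s0,s17} ∉↓L; 4/4 single-dels accept.
4 minimals (antichain).

A = [j, uu, urr, rrrr].


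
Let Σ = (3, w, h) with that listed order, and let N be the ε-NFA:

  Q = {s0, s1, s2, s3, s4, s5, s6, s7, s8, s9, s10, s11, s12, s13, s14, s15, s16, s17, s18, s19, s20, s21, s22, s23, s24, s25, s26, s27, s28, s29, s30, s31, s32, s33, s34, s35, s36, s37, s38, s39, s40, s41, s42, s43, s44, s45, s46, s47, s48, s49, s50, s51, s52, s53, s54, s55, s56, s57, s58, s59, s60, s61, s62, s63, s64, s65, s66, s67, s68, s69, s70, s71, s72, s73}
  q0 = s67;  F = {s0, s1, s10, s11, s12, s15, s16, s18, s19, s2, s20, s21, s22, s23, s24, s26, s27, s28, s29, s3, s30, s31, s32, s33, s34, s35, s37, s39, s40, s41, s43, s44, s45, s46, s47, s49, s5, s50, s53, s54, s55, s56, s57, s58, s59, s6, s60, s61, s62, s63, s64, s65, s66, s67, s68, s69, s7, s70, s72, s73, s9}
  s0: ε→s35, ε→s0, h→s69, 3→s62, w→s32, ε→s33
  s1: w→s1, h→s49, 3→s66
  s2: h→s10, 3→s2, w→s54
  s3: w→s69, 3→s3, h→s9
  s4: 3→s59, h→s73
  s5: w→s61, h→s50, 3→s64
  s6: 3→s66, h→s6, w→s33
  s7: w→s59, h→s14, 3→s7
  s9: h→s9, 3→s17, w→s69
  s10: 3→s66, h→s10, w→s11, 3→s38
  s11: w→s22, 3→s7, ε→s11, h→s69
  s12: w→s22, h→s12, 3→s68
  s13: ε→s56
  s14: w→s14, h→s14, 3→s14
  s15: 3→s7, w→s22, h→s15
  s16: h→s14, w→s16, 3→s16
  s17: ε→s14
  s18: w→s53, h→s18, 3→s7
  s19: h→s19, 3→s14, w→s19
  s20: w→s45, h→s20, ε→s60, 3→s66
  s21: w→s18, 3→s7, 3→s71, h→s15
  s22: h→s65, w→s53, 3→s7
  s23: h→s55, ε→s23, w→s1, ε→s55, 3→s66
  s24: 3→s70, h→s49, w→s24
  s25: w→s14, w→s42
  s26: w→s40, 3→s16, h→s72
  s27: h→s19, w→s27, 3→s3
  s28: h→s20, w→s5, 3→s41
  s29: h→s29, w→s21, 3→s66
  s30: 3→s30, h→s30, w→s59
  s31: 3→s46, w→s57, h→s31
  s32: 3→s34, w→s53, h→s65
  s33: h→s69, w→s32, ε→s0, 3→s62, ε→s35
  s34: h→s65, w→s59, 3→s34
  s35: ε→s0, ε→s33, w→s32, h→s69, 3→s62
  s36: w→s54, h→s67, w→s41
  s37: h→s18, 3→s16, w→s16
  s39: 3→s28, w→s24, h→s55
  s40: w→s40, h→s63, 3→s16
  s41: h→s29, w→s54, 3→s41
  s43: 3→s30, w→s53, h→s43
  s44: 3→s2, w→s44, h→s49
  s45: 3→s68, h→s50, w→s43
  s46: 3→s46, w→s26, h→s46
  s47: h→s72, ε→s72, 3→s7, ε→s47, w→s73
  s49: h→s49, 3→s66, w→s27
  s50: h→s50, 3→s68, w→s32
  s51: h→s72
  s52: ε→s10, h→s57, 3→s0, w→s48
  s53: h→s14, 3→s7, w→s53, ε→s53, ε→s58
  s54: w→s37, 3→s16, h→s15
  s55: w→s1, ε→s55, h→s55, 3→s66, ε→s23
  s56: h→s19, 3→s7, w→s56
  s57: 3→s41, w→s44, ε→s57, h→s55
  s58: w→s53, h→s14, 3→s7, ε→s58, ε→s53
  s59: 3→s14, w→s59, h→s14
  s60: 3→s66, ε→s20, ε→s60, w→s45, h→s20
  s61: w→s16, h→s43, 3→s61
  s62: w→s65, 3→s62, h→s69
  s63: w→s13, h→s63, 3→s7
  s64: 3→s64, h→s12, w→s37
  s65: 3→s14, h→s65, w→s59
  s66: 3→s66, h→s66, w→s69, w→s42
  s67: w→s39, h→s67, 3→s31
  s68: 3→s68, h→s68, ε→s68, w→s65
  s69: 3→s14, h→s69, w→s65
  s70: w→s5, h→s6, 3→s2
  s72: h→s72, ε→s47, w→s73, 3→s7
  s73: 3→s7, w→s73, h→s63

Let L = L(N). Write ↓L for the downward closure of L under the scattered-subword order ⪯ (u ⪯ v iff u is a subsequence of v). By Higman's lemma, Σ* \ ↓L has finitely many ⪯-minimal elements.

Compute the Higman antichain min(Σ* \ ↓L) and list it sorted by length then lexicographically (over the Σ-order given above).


|Q|=74, |F|=61, |δ|=227 (27 ε).
min D↑ (56 st, q0=0, F={30}): 0:3→1,w→2,h→0 1:3→3,w→4,h→1 2:3→5,w→6,h→7 3:3→3,w→8,h→3 4:3→9,w→10,h→7 5:3→9,w→11,h→12 6:3→13,w→6,h→14 7:3→15,w→16,h→7 8:3→17,w→18,h→19 9:3→9,w→20,h→21 10:3→22,w→10,h→14 11:3→23,w→24,h→25 12:3→15,w→26,h→12 13:3→22,w→11,h→27 14:3→15,w→28,h→14 15:3→15,w→29,h→15 16:3→15,w→16,h→14 17:3→17,w→17,h→30 18:3→17,w→18,h→31 19:3→32,w→33,h→19 20:3→17,w→34,h→35 21:3→15,w→36,h→21 22:3→22,w→20,h→37 23:3→23,w→34,h→38 24:3→24,w→17,h→39 25:3→40,w→41,h→25 26:3→40,w→39,h→25 27:3→15,w→42,h→27 28:3→43,w→28,h→44 29:3→30,w→45,h→29 30:3→30,w→30,h→30 31:3→32,w→46,h→31 32:3→32,w→47,h→30 33:3→32,w→33,h→31 34:3→17,w→17,h→48 35:3→32,w→49,h→35 36:3→32,w→48,h→35 37:3→15,w→50,h→37 38:3→40,w→49,h→38 39:3→51,w→52,h→39 40:3→40,w→45,h→40 41:3→53,w→52,h→45 42:3→54,w→41,h→29 43:3→43,w→29,h→55 44:3→30,w→44,h→44 45:3→30,w→47,h→45 46:3→32,w→46,h→44 47:3→30,w→47,h→30 48:3→32,w→52,h→48 49:3→32,w→52,h→45 50:3→32,w→49,h→29 51:3→51,w→47,h→51 52:3→32,w→52,h→30 53:3→53,w→47,h→45 54:3→54,w→45,h→29 55:3→30,w→29,h→55.
'33w3h': N↓-sim [67, 64, 44, 26, 5, 1] end={s14} rej; 5/5 single-dels accept.
'wh3w3': run [67, 64, 48, 16, 5, 1] end={s14} ∉↓L; 5/5 deletions ∈↓L.
'w3wwwh': N↓-sim [67, 64, 46, 32, 15, 6, 1] end={s14} ∉↓L; 6/6 deletions ∈↓L.
'wwhwh3': N↓-sim [67, 64, 52, 36, 23, 7, 2] end={s14,s17} ∉↓L; 6/6 single-dels accept.
4 minimals (antichain).

min(Σ*\↓L) = [33w3h, wh3w3, w3wwwh, wwhwh3].


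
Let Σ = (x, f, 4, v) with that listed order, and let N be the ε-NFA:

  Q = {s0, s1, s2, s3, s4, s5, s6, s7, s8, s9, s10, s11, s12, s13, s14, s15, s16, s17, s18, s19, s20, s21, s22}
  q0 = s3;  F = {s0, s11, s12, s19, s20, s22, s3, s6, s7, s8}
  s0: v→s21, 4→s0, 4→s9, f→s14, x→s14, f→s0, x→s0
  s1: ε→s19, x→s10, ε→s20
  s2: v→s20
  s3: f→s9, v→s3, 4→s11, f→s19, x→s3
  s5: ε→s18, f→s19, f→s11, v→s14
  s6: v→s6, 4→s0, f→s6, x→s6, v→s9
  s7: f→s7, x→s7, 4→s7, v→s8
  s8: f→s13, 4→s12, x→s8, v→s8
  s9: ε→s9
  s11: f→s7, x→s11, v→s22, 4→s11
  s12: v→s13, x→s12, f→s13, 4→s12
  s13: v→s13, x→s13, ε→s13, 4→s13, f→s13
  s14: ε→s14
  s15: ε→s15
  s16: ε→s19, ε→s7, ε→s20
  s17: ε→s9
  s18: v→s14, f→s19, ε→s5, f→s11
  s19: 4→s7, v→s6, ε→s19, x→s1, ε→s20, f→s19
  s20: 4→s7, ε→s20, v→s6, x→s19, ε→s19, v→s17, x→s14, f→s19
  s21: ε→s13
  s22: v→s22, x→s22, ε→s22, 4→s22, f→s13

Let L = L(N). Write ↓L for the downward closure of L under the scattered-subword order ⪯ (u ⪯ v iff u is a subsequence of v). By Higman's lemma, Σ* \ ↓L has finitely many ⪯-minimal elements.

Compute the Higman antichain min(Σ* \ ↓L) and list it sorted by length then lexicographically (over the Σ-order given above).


|Q|=23, |F|=10, |δ|=77 (18 ε).
min D↑ (10 st, q0=0, F={8}): 0:x→0,f→1,4→2,v→0 1:x→1,f→1,4→3,v→4 2:x→2,f→3,4→2,v→5 3:x→3,f→3,4→3,v→6 4:x→4,f→4,4→7,v→4 5:x→5,f→8,4→5,v→5 6:x→6,f→8,4→9,v→6 7:x→7,f→7,4→7,v→8 8:x→8,f→8,4→8,v→8 9:x→9,f→8,4→9,v→8.
'4vf': |S_i|=[17, 10, 5, 1] end={s13} ∉↓L; 3/3 deletions ∈↓L.
'fv4v': |S_i|=[17, 14, 9, 6, 2] end={s13,s21} rej; 4/4 del acc.
2 obstructions.

Antichain: [4vf, fv4v].


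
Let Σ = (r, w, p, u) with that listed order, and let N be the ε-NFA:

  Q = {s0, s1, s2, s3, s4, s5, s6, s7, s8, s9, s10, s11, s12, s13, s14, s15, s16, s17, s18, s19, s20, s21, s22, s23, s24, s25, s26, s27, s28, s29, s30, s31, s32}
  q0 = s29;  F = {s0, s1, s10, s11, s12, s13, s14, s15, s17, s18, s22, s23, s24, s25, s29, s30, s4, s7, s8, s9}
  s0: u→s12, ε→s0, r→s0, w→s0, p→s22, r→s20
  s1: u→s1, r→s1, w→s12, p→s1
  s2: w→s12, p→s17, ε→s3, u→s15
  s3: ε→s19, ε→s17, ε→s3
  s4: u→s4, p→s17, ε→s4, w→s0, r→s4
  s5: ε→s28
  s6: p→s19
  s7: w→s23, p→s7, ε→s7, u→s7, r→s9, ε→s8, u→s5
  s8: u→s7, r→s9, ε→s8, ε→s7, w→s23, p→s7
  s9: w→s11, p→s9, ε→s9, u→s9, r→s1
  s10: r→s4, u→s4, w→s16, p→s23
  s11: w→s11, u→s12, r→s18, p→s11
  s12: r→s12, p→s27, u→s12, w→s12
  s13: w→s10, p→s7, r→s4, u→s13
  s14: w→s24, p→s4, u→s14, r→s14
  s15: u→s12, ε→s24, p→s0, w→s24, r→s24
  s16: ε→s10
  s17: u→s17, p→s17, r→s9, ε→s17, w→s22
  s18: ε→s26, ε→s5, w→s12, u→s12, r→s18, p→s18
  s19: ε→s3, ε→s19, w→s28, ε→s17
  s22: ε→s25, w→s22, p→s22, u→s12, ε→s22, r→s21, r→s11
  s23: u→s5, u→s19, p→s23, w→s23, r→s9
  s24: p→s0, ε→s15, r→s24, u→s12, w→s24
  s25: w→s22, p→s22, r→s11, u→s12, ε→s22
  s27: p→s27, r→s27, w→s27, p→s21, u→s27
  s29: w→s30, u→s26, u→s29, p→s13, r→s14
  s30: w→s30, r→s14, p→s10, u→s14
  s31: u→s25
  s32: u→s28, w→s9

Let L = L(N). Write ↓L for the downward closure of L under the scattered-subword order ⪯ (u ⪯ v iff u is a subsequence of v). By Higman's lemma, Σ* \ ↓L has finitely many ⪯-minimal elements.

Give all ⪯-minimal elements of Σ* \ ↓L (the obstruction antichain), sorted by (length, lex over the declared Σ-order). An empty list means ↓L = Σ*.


Antichain: [rwup, wuwup, pprrwp].

|Q|=33, |F|=20, |δ|=122 (24 ε).
min D↑ (18 st, q0=0, F={14}): 0:r→1,w→2,p→3,u→0 1:r→1,w→4,p→5,u→1 2:r→1,w→2,p→6,u→1 3:r→5,w→6,p→7,u→3 4:r→4,w→4,p→8,u→9 5:r→5,w→8,p→10,u→5 6:r→5,w→6,p→11,u→5 7:r→12,w→11,p→7,u→7 8:r→8,w→8,p→13,u→9 9:r→9,w→9,p→14,u→9 10:r→12,w→13,p→10,u→10 11:r→12,w→11,p→11,u→10 12:r→15,w→16,p→12,u→12 13:r→16,w→13,p→13,u→9 14:r→14,w→14,p→14,u→14 15:r→15,w→9,p→15,u→15 16:r→17,w→16,p→16,u→9 17:r→17,w→9,p→17,u→9 (ε-aug+det+¬).
'rwup': |S_i|=[29, 19, 14, 3, 2] end={s21,s27} rej; 4/4 del acc.
'wuwup': run [29, 25, 21, 14, 3, 2] end={s21,s27} — reject; 5/5 deletions ∈↓L.
'pprrwp': N↓-sim [29, 24, 18, 10, 8, 3, 2] end={s21,s27} ∉↓L; 6/6 deletions ∈↓L.
3 words, ⪯-incomp.


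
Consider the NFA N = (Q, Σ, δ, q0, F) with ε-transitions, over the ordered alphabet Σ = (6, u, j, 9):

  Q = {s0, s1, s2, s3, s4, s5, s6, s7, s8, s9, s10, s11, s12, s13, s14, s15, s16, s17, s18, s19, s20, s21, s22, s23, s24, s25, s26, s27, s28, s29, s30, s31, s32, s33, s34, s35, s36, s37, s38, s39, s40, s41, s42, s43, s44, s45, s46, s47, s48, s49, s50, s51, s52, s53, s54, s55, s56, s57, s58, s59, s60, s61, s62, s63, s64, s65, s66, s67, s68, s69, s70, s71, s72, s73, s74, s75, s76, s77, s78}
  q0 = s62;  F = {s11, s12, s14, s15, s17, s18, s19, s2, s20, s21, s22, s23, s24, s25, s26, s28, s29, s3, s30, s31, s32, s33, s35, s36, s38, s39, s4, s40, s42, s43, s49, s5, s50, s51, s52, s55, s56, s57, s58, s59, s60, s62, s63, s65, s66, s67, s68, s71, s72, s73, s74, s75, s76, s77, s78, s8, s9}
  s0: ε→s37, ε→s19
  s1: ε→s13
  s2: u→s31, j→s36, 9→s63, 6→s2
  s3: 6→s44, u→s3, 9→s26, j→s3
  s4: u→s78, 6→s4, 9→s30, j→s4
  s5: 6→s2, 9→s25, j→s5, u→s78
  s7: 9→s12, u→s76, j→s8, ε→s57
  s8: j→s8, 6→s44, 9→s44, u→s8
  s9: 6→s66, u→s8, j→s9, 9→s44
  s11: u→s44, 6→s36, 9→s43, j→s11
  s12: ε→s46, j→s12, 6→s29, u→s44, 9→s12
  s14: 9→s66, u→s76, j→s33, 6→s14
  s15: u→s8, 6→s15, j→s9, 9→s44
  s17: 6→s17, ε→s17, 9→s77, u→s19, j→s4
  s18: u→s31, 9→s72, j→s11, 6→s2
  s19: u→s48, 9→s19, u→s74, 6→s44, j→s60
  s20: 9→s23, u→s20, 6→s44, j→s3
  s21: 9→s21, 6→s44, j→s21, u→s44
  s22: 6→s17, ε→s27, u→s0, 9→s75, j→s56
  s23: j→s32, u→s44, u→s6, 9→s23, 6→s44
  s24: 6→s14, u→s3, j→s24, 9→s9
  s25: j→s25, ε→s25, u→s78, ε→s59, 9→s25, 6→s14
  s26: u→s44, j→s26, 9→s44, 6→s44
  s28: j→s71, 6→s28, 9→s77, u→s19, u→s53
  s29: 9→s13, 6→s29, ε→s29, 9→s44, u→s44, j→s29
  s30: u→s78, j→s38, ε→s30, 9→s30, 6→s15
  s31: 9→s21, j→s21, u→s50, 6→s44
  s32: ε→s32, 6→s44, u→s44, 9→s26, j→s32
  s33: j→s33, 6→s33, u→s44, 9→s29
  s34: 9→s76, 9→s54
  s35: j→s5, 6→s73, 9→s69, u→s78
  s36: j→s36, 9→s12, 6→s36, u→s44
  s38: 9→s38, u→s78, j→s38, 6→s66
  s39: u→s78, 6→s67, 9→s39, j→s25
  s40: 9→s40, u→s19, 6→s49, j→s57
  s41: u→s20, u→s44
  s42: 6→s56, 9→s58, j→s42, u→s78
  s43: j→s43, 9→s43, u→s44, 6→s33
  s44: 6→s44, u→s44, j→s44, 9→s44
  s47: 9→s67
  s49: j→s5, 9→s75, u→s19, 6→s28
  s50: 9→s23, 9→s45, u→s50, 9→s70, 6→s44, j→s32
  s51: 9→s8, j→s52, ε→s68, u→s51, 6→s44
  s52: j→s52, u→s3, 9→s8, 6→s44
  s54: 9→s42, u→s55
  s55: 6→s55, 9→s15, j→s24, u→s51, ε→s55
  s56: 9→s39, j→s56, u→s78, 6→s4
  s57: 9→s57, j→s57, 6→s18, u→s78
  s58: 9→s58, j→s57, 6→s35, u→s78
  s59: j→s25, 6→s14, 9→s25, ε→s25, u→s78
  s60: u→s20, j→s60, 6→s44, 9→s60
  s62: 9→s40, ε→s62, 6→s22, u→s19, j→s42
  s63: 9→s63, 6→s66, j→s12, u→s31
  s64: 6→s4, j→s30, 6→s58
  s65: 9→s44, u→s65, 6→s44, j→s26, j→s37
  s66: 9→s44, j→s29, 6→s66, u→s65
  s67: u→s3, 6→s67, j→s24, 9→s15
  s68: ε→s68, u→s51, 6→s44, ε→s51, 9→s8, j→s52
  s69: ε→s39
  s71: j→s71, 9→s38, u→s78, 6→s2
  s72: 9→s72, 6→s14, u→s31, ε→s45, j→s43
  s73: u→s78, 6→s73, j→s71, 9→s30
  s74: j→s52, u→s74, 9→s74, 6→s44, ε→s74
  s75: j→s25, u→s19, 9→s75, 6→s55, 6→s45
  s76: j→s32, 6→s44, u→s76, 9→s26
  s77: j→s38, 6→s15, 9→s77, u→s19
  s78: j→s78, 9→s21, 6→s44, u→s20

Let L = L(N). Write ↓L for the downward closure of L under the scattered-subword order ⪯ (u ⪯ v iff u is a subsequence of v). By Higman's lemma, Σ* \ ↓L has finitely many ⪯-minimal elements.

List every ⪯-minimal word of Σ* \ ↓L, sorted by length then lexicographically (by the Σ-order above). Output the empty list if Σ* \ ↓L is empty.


|Q|=79, |F|=57, |δ|=274 (21 ε).
min D↑ (56 st, q0=0, F={8}): 0:6→1,u→2,j→3,9→4 1:6→5,u→2,j→6,9→7 2:6→8,u→9,j→10,9→2 3:6→6,u→11,j→3,9→12 4:6→13,u→2,j→14,9→4 5:6→5,u→2,j→15,9→16 6:6→15,u→11,j→6,9→17 7:6→18,u→2,j→19,9→7 8:6→8,u→8,j→8,9→8 9:6→8,u→9,j→20,9→9 10:6→8,u→21,j→10,9→10 11:6→8,u→21,j→11,9→22 12:6→23,u→11,j→14,9→12 13:6→24,u→2,j→25,9→7 14:6→26,u→11,j→14,9→14 15:6→15,u→11,j→15,9→27 16:6→28,u→2,j→29,9→16 17:6→30,u→11,j→19,9→17 18:6→18,u→31,j→32,9→28 19:6→33,u→11,j→19,9→19 20:6→8,u→34,j→20,9→35 21:6→8,u→21,j→34,9→36 22:6→8,u→8,j→22,9→22 23:6→37,u→11,j→25,9→17 24:6→24,u→2,j→38,9→16 25:6→39,u→11,j→25,9→19 26:6→39,u→40,j→41,9→42 27:6→28,u→11,j→29,9→27 28:6→28,u→35,j→43,9→8 29:6→44,u→11,j→29,9→29 30:6→30,u→34,j→32,9→28 31:6→8,u→31,j→20,9→35 32:6→33,u→34,j→32,9→43 33:6→33,u→45,j→46,9→44 34:6→8,u→34,j→34,9→47 35:6→8,u→35,j→35,9→8 36:6→8,u→8,j→48,9→36 37:6→37,u→11,j→38,9→27 38:6→39,u→11,j→38,9→29 39:6→39,u→40,j→49,9→50 40:6→8,u→51,j→22,9→22 41:6→49,u→8,j→41,9→52 42:6→33,u→40,j→52,9→42 43:6→44,u→35,j→43,9→8 44:6→44,u→53,j→54,9→8 45:6→8,u→45,j→48,9→47 46:6→46,u→8,j→46,9→54 47:6→8,u→8,j→47,9→8 48:6→8,u→8,j→48,9→47 49:6→49,u→8,j→49,9→55 50:6→44,u→40,j→55,9→50 51:6→8,u→51,j→48,9→36 52:6→46,u→8,j→52,9→52 53:6→8,u→53,j→47,9→8 54:6→54,u→8,j→54,9→8 55:6→54,u→8,j→55,9→55 [Hopcroft].
'u6': N↓-sim [69, 26, 1] end={s44} ∉↓L; 2/2 del acc.
'ju9u': N↓-sim [69, 52, 17, 8, 2] end={s44,s6} — reject; 4/4 single-dels accept.
'66969': |S_i|=[69, 64, 48, 32, 10, 2] end={s13,s44} — reject; 5/5 single-dels accept.
'69699': run [69, 64, 47, 22, 10, 2] end={s13,s44} rej; 5/5 deletions ∈↓L.
'uuj99': N↓-sim [69, 26, 19, 7, 3, 1] end={s44} ∉↓L; 5/5 deletions ∈↓L.
'9j6ju': N↓-sim [69, 61, 41, 27, 13, 1] end={s44} — reject; 5/5 single-dels accept.
6 words, ⪯-incomp.

A = [u6, ju9u, 66969, 69699, uuj99, 9j6ju].


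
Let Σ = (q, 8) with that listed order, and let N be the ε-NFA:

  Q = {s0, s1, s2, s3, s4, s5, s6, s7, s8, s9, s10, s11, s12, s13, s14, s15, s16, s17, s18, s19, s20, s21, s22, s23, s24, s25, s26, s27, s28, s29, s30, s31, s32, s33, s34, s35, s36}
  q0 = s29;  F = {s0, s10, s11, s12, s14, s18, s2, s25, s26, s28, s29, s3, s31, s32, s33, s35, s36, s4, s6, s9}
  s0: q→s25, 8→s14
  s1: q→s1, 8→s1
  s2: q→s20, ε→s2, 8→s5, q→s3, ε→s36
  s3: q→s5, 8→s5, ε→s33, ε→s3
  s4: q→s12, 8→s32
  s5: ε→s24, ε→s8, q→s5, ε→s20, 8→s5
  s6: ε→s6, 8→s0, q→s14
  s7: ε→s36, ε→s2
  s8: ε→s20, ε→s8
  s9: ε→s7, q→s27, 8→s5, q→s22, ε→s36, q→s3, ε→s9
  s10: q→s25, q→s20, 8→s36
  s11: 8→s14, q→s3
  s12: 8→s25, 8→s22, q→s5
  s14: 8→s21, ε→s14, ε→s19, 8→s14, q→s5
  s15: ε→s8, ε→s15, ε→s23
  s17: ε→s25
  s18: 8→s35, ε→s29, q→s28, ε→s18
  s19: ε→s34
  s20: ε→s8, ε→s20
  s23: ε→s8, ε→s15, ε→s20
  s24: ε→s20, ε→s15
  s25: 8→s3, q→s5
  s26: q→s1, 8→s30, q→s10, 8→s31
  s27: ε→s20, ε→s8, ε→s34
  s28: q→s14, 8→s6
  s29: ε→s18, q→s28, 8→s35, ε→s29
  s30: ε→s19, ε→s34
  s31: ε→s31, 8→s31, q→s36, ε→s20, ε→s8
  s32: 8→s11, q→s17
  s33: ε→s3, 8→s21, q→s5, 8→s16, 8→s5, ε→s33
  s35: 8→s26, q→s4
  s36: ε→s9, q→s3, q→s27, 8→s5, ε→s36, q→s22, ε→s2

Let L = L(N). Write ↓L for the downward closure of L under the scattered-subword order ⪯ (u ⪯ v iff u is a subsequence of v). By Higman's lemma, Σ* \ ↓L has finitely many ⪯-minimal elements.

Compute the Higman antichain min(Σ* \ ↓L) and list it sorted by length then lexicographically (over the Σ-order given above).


|Q|=37, |F|=20, |δ|=102 (46 ε).
min D↑ (17 st, q0=0, F={7}): 0:q→1,8→2 1:q→3,8→4 2:q→5,8→6 3:q→7,8→3 4:q→3,8→8 5:q→9,8→10 6:q→11,8→12 7:q→7,8→7 8:q→13,8→3 9:q→7,8→13 10:q→13,8→14 11:q→13,8→15 12:q→15,8→12 13:q→7,8→16 14:q→16,8→3 15:q→16,8→7 16:q→7,8→7.
'qqq': run [36, 30, 19, 7] end={s1,s15,s20,s23,s24,s5,s8} ∉↓L; 3/3 deletions ∈↓L.
'q888q': |S_i|=[36, 30, 26, 17, 14, 7] end={s1,s15,s20,s23,s24,s5,s8} ∉↓L; 5/5 deletions ∈↓L.
'88q88': |S_i|=[36, 33, 29, 21, 18, 9] end={s1,s15,s16,s20,s21,s23,s24,s5,s8} — reject; 5/5 del acc.
'888q8': run [36, 33, 29, 23, 18, 9] end={s1,s15,s16,s20,s21,s23,s24,s5,s8} ∉↓L; 5/5 single-dels accept.
'8qq888': N↓-sim [36, 33, 27, 17, 13, 11, 9] end={s1,s15,s16,s20,s21,s23,s24,s5,s8} — reject; 6/6 deletions ∈↓L.
5 words, ⪯-incomp.

Antichain: [qqq, q888q, 88q88, 888q8, 8qq888].


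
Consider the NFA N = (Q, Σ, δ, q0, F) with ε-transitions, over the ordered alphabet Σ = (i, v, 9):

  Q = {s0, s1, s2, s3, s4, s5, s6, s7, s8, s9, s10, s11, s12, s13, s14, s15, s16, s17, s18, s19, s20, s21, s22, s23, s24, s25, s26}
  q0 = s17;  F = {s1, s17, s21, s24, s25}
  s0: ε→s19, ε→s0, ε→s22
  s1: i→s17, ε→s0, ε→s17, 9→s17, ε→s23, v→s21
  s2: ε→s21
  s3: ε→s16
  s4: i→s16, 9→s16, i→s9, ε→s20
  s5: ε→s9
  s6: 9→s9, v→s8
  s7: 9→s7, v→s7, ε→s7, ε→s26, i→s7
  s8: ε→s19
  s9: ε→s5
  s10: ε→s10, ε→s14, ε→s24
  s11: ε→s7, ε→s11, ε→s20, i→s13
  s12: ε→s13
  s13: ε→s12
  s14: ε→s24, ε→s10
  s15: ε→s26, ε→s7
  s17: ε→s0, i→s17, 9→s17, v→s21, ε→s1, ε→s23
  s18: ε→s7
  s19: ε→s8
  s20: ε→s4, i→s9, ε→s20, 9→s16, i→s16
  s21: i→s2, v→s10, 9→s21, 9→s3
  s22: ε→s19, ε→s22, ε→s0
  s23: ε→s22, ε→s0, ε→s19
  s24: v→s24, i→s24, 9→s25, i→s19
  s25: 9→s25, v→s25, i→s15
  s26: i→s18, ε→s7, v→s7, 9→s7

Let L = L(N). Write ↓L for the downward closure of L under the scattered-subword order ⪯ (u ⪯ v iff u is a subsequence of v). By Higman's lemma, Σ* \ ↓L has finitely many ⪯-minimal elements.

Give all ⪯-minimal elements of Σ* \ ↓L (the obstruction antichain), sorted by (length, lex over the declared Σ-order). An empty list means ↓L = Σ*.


|Q|=27, |F|=5, |δ|=72 (40 ε).
min D↑ (5 st, q0=0, F={4}): 0:i→0,v→1,9→0 1:i→1,v→2,9→1 2:i→2,v→2,9→3 3:i→4,v→3,9→3 4:i→4,v→4,9→4 [Hopcroft].
'vv9i': |S_i|=[19, 14, 10, 5, 4] end={s15,s18,s26,s7} rej; 4/4 del acc.
1 obstructions.

A = [vv9i].


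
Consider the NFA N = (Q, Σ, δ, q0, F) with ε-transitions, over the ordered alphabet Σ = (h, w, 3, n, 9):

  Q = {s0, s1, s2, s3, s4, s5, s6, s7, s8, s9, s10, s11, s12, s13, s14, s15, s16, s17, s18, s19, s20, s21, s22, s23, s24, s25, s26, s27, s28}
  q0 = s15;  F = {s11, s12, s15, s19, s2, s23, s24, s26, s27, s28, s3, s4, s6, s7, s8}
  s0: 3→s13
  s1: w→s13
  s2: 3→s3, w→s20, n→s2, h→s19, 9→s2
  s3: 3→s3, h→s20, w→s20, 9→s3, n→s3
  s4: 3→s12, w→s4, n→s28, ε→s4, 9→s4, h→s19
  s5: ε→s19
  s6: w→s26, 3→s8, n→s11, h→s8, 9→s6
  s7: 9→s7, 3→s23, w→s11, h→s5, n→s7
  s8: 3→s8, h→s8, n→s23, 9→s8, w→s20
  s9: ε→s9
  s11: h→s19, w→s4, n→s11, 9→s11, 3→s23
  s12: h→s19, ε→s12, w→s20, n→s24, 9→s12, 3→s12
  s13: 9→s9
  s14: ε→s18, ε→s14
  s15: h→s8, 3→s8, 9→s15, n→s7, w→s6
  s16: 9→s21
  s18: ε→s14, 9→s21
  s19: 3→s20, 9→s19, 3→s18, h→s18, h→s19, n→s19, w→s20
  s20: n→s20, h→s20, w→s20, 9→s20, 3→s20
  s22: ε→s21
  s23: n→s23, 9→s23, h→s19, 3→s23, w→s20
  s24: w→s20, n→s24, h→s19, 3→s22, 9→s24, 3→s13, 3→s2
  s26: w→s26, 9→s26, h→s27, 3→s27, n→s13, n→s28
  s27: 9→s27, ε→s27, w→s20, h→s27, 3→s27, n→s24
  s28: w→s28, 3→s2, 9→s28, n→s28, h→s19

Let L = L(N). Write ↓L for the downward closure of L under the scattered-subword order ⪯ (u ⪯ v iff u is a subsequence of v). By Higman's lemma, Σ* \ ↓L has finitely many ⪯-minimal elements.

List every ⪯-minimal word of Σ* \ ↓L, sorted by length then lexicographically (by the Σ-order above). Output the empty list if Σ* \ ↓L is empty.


|Q|=29, |F|=15, |δ|=99 (9 ε).
min D↑ (16 st, q0=0, F={4}): 0:h→1,w→2,3→1,n→3,9→0 1:h→1,w→4,3→1,n→5,9→1 2:h→1,w→6,3→1,n→7,9→2 3:h→8,w→7,3→5,n→3,9→3 4:h→4,w→4,3→4,n→4,9→4 5:h→8,w→4,3→5,n→5,9→5 6:h→9,w→6,3→9,n→10,9→6 7:h→8,w→11,3→5,n→7,9→7 8:h→8,w→4,3→4,n→8,9→8 9:h→9,w→4,3→9,n→12,9→9 10:h→8,w→10,3→13,n→10,9→10 11:h→8,w→11,3→14,n→10,9→11 12:h→8,w→4,3→13,n→12,9→12 13:h→8,w→4,3→15,n→13,9→13 14:h→8,w→4,3→14,n→12,9→14 15:h→4,w→4,3→15,n→15,9→15 (ε-aug+det+¬).
'hw': |S_i|=[23, 15, 1] end={s20} — reject; 2/2 del acc.
'3w': |S_i|=[23, 15, 1] end={s20} — reject; 2/2 single-dels accept.
'nh3': run [23, 18, 6, 4] end={s14,s18,s20,s21} rej; 3/3 deletions ∈↓L.
'wwn33h': N↓-sim [23, 20, 16, 12, 10, 5, 1] end={s20} — reject; 6/6 del acc.
4 obstructions.

A = [hw, 3w, nh3, wwn33h].


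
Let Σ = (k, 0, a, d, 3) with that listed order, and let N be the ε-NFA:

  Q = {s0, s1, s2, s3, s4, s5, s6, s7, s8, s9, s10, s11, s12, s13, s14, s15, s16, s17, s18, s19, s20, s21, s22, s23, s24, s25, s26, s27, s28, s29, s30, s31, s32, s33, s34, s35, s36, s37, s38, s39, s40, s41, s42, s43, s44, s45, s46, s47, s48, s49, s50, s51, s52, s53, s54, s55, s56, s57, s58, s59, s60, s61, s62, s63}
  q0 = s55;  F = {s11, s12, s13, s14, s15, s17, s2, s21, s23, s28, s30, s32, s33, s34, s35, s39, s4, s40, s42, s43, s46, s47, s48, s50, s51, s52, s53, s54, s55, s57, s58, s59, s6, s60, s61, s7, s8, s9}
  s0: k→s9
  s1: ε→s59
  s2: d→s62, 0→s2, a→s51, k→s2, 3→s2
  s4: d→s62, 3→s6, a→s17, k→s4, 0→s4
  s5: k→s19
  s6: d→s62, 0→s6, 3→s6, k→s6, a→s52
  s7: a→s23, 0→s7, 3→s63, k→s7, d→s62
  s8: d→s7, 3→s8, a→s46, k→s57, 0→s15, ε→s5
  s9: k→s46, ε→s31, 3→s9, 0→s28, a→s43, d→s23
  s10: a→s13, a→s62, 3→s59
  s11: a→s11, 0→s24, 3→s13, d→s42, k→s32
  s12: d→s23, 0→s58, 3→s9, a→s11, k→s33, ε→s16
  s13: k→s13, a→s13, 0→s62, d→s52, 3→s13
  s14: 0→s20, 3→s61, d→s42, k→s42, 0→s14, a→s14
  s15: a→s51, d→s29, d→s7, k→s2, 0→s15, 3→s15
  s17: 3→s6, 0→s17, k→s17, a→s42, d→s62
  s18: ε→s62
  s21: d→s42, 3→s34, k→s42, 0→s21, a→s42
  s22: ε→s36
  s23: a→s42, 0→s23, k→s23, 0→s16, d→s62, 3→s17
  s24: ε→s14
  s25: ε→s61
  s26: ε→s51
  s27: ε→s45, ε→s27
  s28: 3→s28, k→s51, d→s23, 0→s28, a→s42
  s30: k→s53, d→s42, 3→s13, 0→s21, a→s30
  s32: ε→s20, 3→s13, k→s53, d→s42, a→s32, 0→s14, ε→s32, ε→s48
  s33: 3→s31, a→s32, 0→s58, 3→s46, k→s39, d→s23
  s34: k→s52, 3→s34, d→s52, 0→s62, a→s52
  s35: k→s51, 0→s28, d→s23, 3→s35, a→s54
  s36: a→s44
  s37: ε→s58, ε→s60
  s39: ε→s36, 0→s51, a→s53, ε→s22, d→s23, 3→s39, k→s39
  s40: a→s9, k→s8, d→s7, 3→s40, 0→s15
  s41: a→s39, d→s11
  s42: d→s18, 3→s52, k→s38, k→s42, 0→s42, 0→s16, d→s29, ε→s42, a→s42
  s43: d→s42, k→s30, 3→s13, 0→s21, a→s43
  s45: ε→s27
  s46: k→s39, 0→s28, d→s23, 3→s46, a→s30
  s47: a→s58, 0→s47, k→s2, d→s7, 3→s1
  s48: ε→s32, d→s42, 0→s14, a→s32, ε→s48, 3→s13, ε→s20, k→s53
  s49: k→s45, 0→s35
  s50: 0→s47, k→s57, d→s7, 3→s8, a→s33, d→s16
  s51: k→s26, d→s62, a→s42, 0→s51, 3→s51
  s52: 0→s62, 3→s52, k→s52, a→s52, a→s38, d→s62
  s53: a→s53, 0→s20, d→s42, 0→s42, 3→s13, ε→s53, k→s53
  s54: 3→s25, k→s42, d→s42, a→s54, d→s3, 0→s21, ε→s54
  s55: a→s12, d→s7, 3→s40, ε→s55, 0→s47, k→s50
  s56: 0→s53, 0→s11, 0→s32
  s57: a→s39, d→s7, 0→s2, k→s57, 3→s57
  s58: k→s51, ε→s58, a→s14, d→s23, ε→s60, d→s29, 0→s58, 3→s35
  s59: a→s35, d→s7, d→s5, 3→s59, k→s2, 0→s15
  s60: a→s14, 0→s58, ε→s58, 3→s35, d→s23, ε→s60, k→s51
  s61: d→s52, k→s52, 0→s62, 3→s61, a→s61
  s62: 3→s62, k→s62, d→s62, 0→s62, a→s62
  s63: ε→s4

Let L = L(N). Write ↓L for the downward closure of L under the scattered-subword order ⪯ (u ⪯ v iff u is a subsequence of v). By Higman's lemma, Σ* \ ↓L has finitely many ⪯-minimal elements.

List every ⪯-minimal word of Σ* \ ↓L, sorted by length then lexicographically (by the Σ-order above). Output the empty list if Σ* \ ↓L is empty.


|Q|=64, |F|=38, |δ|=252 (31 ε).
min D↑ (37 st, q0=0, F={15}): 0:k→1,0→2,a→3,d→4,3→5 1:k→6,0→2,a→7,d→4,3→8 2:k→9,0→2,a→10,d→4,3→11 3:k→7,0→10,a→12,d→13,3→14 4:k→4,0→4,a→13,d→15,3→16 5:k→8,0→17,a→14,d→4,3→5 6:k→6,0→9,a→18,d→4,3→6 7:k→18,0→10,a→19,d→13,3→20 8:k→6,0→17,a→20,d→4,3→8 9:k→9,0→9,a→21,d→15,3→9 10:k→21,0→10,a→22,d→13,3→23 11:k→9,0→17,a→23,d→4,3→11 12:k→19,0→22,a→12,d→24,3→25 13:k→13,0→13,a→24,d→15,3→26 14:k→20,0→27,a→28,d→13,3→14 15:k→15,0→15,a→15,d→15,3→15 16:k→16,0→16,a→26,d→15,3→29 17:k→9,0→17,a→21,d→4,3→17 18:k→18,0→21,a→30,d→13,3→18 19:k→30,0→22,a→19,d→24,3→25 20:k→18,0→27,a→31,d→13,3→20 21:k→21,0→21,a→24,d→15,3→21 22:k→24,0→22,a→22,d→24,3→32 23:k→21,0→27,a→33,d→13,3→23 24:k→24,0→24,a→24,d→15,3→34 25:k→25,0→15,a→25,d→34,3→25 26:k→26,0→26,a→24,d→15,3→29 27:k→21,0→27,a→24,d→13,3→27 28:k→31,0→35,a→28,d→24,3→25 29:k→29,0→29,a→34,d→15,3→29 30:k→30,0→24,a→30,d→24,3→25 31:k→30,0→35,a→31,d→24,3→25 32:k→34,0→15,a→32,d→34,3→32 33:k→24,0→35,a→33,d→24,3→32 34:k→34,0→15,a→34,d→15,3→34 35:k→24,0→35,a→24,d→24,3→36 36:k→34,0→15,a→34,d→34,3→36 (ε-aug+det+¬).
'dd': |S_i|=[56, 16, 3] end={s18,s29,s62} ∉↓L; 2/2 deletions ∈↓L.
'0kd': run [56, 35, 17, 3] end={s18,s29,s62} rej; 3/3 deletions ∈↓L.
'kk0d': |S_i|=[56, 49, 25, 17, 3] end={s18,s29,s62} ∉↓L; 4/4 del acc.
'aa30': N↓-sim [56, 41, 24, 7, 1] end={s62} rej; 4/4 single-dels accept.
'30ad': |S_i|=[56, 44, 21, 12, 3] end={s18,s29,s62} ∉↓L; 4/4 single-dels accept.
'd33a0': run [56, 16, 11, 4, 3, 1] end={s62} ∉↓L; 5/5 single-dels accept.
6 minimals (antichain).

Antichain: [dd, 0kd, kk0d, aa30, 30ad, d33a0].


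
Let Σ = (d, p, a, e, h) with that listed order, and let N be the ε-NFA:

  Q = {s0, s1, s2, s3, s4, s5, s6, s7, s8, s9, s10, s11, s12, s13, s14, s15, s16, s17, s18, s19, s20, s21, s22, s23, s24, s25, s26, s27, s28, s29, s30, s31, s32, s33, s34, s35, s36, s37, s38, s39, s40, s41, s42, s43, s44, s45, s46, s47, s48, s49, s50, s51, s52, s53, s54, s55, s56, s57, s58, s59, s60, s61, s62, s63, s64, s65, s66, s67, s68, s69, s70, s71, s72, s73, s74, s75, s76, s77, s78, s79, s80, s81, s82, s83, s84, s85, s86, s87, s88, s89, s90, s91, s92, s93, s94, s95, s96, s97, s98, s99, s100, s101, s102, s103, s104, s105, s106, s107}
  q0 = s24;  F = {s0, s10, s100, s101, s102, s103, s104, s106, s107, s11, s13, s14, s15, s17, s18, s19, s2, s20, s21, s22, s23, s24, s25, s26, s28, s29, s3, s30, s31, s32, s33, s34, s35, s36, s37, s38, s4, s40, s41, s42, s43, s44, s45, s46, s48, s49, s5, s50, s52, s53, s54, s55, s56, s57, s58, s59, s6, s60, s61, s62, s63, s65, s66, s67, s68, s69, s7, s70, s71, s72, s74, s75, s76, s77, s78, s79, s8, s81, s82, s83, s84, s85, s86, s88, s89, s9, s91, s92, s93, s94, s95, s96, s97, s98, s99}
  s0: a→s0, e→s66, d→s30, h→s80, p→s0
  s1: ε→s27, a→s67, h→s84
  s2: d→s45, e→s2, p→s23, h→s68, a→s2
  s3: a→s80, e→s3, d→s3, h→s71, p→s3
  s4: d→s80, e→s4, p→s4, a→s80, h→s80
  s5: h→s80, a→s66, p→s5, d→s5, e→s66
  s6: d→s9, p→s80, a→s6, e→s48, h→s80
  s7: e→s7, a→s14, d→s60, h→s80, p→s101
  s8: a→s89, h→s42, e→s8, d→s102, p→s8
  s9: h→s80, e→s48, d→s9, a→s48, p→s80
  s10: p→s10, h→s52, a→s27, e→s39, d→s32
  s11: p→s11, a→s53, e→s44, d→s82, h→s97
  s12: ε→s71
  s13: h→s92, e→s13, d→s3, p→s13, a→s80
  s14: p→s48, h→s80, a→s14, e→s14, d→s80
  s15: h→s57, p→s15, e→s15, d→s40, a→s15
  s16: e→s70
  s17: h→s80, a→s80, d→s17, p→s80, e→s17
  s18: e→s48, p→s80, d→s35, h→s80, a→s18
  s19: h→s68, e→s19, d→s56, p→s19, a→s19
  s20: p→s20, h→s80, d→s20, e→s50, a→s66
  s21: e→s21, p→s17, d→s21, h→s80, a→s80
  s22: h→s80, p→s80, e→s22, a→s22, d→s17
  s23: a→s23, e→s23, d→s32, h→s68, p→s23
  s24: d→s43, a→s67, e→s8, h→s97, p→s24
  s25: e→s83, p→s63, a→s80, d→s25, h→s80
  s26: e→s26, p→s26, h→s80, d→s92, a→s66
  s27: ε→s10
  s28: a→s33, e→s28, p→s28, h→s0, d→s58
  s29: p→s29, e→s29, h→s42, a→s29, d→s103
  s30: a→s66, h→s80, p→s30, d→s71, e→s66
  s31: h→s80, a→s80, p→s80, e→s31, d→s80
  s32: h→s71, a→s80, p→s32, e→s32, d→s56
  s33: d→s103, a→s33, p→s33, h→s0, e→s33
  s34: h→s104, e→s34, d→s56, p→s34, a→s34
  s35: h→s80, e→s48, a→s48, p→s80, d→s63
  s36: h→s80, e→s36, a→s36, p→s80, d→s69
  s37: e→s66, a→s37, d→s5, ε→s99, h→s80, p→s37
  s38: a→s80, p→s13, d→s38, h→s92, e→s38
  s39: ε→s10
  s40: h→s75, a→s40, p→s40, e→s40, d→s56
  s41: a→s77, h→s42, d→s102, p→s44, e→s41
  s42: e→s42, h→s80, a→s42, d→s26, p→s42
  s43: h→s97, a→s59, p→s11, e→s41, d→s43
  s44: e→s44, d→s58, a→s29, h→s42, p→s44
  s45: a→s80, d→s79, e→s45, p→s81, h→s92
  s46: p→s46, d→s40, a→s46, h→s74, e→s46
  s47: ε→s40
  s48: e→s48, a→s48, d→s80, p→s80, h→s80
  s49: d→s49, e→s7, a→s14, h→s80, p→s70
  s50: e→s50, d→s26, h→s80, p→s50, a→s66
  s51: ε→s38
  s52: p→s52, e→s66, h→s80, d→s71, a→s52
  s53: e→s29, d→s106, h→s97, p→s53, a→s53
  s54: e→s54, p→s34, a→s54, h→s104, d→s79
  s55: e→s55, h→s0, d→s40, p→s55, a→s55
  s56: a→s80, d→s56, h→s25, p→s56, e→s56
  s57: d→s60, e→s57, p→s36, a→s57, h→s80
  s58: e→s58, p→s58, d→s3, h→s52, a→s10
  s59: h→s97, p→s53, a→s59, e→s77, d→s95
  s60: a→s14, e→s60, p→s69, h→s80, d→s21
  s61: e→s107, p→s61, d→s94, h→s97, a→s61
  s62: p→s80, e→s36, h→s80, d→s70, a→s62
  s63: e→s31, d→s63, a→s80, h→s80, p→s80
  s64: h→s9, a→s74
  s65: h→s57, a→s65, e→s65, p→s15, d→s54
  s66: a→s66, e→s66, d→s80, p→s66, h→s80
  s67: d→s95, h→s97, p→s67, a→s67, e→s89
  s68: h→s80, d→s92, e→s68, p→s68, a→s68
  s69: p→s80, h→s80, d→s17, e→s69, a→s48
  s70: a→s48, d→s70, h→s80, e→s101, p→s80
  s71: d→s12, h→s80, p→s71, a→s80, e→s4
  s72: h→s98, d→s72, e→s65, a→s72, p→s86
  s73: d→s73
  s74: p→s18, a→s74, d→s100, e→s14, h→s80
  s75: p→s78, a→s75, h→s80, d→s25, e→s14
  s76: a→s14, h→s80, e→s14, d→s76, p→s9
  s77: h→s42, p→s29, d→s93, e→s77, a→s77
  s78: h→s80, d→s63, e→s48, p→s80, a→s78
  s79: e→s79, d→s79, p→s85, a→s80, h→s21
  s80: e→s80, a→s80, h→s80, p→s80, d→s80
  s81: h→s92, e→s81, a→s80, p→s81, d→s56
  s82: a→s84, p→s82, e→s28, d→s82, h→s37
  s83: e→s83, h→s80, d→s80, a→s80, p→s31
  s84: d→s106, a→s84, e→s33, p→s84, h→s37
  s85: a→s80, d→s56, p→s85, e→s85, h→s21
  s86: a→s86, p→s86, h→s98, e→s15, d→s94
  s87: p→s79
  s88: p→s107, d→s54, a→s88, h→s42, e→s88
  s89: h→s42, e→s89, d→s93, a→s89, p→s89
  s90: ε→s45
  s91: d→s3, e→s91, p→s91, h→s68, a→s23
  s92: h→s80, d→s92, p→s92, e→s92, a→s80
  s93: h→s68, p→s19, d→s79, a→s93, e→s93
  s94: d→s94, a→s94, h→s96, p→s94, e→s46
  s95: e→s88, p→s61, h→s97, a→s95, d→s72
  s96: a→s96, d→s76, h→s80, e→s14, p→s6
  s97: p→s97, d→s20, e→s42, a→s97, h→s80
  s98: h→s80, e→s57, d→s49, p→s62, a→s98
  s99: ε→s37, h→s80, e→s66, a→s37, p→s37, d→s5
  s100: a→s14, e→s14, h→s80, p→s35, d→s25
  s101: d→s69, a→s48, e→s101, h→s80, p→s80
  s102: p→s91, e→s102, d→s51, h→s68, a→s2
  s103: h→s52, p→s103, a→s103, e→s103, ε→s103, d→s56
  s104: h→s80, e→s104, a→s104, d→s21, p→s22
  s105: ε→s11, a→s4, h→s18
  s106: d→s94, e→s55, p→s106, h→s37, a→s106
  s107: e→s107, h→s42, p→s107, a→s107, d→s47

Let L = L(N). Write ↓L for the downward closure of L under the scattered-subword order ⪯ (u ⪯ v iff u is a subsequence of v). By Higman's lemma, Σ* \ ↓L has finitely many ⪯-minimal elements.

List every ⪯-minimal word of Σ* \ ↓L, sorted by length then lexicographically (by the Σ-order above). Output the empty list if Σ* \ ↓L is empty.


|Q|=108, |F|=95, |δ|=500 (11 ε).
min D↑ (95 st, q0=0, F={13}): 0:d→1,p→0,a→2,e→3,h→4 1:d→1,p→5,a→6,e→7,h→4 2:d→8,p→2,a→2,e→9,h→4 3:d→10,p→3,a→9,e→3,h→11 4:d→12,p→4,a→4,e→11,h→13 5:d→14,p→5,a→15,e→16,h→4 6:d→8,p→15,a→6,e→17,h→4 7:d→10,p→16,a→17,e→7,h→11 8:d→18,p→19,a→8,e→20,h→4 9:d→21,p→9,a→9,e→9,h→11 10:d→22,p→23,a→24,e→10,h→25 11:d→26,p→11,a→11,e→11,h→13 12:d→12,p→12,a→27,e→28,h→13 13:d→13,p→13,a→13,e→13,h→13 14:d→14,p→14,a→29,e→30,h→31 15:d→32,p→15,a→15,e→33,h→4 16:d→34,p→16,a→33,e→16,h→11 17:d→21,p→33,a→17,e→17,h→11 18:d→18,p→35,a→18,e→36,h→37 19:d→38,p→19,a→19,e→39,h→4 20:d→40,p→39,a→20,e→20,h→11 21:d→41,p→42,a→21,e→21,h→25 22:d→22,p→43,a→13,e→22,h→44 23:d→45,p→23,a→46,e→23,h→25 24:d→47,p→46,a→24,e→24,h→25 25:d→44,p→25,a→25,e→25,h→13 26:d→44,p→26,a→27,e→26,h→13 27:d→13,p→27,a→27,e→27,h→13 28:d→26,p→28,a→27,e→28,h→13 29:d→32,p→29,a→29,e→48,h→31 30:d→34,p→30,a→48,e→30,h→49 31:d→50,p→31,a→31,e→27,h→13 32:d→38,p→32,a→32,e→51,h→31 33:d→52,p→33,a→33,e→33,h→11 34:d→45,p→34,a→53,e→34,h→54 35:d→38,p→35,a→35,e→55,h→37 36:d→40,p→55,a→36,e→36,h→56 37:d→57,p→58,a→37,e→56,h→13 38:d→38,p→38,a→38,e→59,h→60 39:d→61,p→39,a→39,e→39,h→11 40:d→41,p→62,a→40,e→40,h→63 41:d→41,p→64,a→13,e→41,h→65 42:d→66,p→42,a→42,e→42,h→25 43:d→45,p→43,a→13,e→43,h→44 44:d→44,p→44,a→13,e→44,h→13 45:d→45,p→45,a→13,e→45,h→67 46:d→68,p→46,a→46,e→46,h→25 47:d→41,p→69,a→13,e→47,h→44 48:d→52,p→48,a→48,e→48,h→49 49:d→70,p→49,a→49,e→27,h→13 50:d→50,p→50,a→27,e→27,h→13 51:d→61,p→51,a→51,e→51,h→49 52:d→66,p→52,a→52,e→52,h→54 53:d→68,p→53,a→53,e→53,h→54 54:d→67,p→54,a→54,e→27,h→13 55:d→61,p→55,a→55,e→55,h→56 56:d→71,p→72,a→56,e→56,h→13 57:d→57,p→73,a→74,e→75,h→13 58:d→73,p→13,a→58,e→72,h→13 59:d→61,p→59,a→59,e→59,h→76 60:d→77,p→78,a→60,e→74,h→13 61:d→66,p→61,a→61,e→61,h→79 62:d→66,p→62,a→62,e→62,h→63 63:d→65,p→80,a→63,e→63,h→13 64:d→66,p→64,a→13,e→64,h→65 65:d→65,p→81,a→13,e→65,h→13 66:d→66,p→66,a→13,e→66,h→82 67:d→67,p→67,a→13,e→83,h→13 68:d→66,p→68,a→13,e→68,h→67 69:d→66,p→69,a→13,e→69,h→44 70:d→67,p→70,a→27,e→27,h→13 71:d→65,p→84,a→74,e→71,h→13 72:d→84,p→13,a→72,e→72,h→13 73:d→73,p→13,a→85,e→86,h→13 74:d→13,p→85,a→74,e→74,h→13 75:d→71,p→86,a→74,e→75,h→13 76:d→87,p→88,a→76,e→74,h→13 77:d→77,p→89,a→74,e→74,h→13 78:d→89,p→13,a→78,e→85,h→13 79:d→82,p→90,a→79,e→74,h→13 80:d→81,p→13,a→80,e→80,h→13 81:d→81,p→13,a→13,e→81,h→13 82:d→82,p→91,a→13,e→92,h→13 83:d→13,p→83,a→13,e→83,h→13 84:d→81,p→13,a→85,e→84,h→13 85:d→13,p→13,a→85,e→85,h→13 86:d→84,p→13,a→85,e→86,h→13 87:d→82,p→93,a→74,e→74,h→13 88:d→93,p→13,a→88,e→85,h→13 89:d→89,p→13,a→85,e→85,h→13 90:d→91,p→13,a→90,e→85,h→13 91:d→91,p→13,a→13,e→94,h→13 92:d→13,p→94,a→13,e→92,h→13 93:d→91,p→13,a→85,e→85,h→13 94:d→13,p→13,a→13,e→94,h→13 (ε-aug+det+¬).
'hh': |S_i|=[101, 48, 1] end={s80} — reject; 2/2 deletions ∈↓L.
'edda': N↓-sim [101, 74, 51, 21, 1] end={s80} rej; 4/4 del acc.
'hdad': N↓-sim [101, 48, 29, 4, 1] end={s80} rej; 4/4 deletions ∈↓L.
'dpdhed': N↓-sim [101, 97, 81, 57, 27, 7, 1] end={s80} — reject; 6/6 deletions ∈↓L.
'addhpp': run [101, 86, 73, 54, 31, 16, 1] end={s80} rej; 6/6 del acc.
5 minimals (antichain).

A = [hh, edda, hdad, dpdhed, addhpp].
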